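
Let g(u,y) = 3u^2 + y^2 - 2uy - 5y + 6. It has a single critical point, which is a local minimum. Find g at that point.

-27/8

∂g/∂u = 6u - 2y = 0 and ∂g/∂y = -2u + 2y - 5 = 0, so (u, y) = (5/4, 15/4).
The Hessian has g_{uu} = 6, g_{yy} = 2, g_{uy} = -2, giving D = 8 > 0 with g_{uu} > 0, so the point is a local minimum.
g(5/4, 15/4) = -27/8.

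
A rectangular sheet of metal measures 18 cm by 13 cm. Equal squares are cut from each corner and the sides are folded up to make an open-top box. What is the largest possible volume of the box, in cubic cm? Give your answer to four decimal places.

With cut size x, the volume is V(x) = x(18 − 2x)(13 − 2x) for 0 < x < 6.5.
V'(x) = 12x^2 − 124x + 234. Setting V'(x) = 0 gives x ≈ 2.4844 (the root in (0, 6.5)).
V''(x) = 24x − 124 is negative there, so this is the maximum; V ≈ 260.0078.

260.0078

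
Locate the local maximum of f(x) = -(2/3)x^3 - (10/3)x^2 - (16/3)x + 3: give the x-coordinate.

f'(x) = -2x^2 - (20/3)x - 16/3 = 0 at x = -2, -4/3.
f''(x) = -4x - 20/3. f''(-2) = 4/3 > 0 ⇒ local minimum; f''(-4/3) = -4/3 < 0 ⇒ local maximum.
So the local maximum value is f(-4/3) = 467/81.

-4/3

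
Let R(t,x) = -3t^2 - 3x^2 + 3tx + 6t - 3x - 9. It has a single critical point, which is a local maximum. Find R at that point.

-6

∂R/∂t = -6t + 3x + 6 = 0 and ∂R/∂x = 3t - 6x - 3 = 0, so (t, x) = (1, 0).
The Hessian has R_{tt} = -6, R_{xx} = -6, R_{tx} = 3, giving D = 27 > 0 with R_{tt} < 0, so the point is a local maximum.
R(1, 0) = -6.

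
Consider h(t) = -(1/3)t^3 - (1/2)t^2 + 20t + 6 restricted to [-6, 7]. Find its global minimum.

h'(t) = -t^2 - t + 20, which vanishes at t = -5 and t = 4.
Candidates: h(-6) = -60, h(-5) = -389/6, h(4) = 170/3, h(7) = 43/6.
So the minimum is h(-5) = -389/6.

-389/6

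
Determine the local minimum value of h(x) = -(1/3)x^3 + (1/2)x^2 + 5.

5

Critical points: h'(x) = -x^2 + x vanishes at x = 0, 1.
Second-derivative test with h''(x) = -2x + 1: h''(0) = 1 > 0 ⇒ local minimum; h''(1) = -1 < 0 ⇒ local maximum.
So the local minimum value is h(0) = 5.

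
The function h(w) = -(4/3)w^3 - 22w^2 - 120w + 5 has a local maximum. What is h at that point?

h'(w) = -4w^2 - 44w - 120 = 0 at w = -6, -5.
Second-derivative test with h''(w) = -8w - 44: h''(-6) = 4 > 0 ⇒ local minimum; h''(-5) = -4 < 0 ⇒ local maximum.
Thus h has its local maximum at w = -5, with value 665/3.

665/3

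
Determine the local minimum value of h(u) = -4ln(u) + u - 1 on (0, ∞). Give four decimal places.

h'(u) = -4/u + 1 = 0 gives u = 4.
h''(u) = 4/u², which is positive for u > 0, so this is a local minimum.
h(4) = -4·ln(4) + 4 - 1 ≈ -2.5452.

-2.5452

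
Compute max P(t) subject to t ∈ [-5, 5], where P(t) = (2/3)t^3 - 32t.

Differentiating, P'(t) = 2t^2 - 32; which vanishes at t = -4 and t = 4.
Compare values at every candidate in [-5, 5]: P(-5) = 230/3; P(-4) = 256/3; P(4) = -256/3; P(5) = -230/3.
Hence the absolute maximum is 256/3 at t = -4.

256/3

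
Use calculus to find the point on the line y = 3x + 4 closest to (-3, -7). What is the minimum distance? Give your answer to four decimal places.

Minimize D(x)^2 = (x + 3)^2 + (3x + 11)^2.
d/dx[D^2] = 2(x + 3) + 2·3·(3x + 11) = 0 ⇒ x = -18/5.
Then y = -34/5 and the distance is √(2/5) ≈ 0.6325.

0.6325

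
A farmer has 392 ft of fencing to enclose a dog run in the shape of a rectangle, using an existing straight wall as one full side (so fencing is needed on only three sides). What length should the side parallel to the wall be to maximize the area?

196

Let the sides perpendicular to the wall have length x and the parallel side y, so 2x + y = 392 and the area is A = xy = x(392 − 2x).
A'(x) = 392 − 4x = 0 gives x = 98, and A''(x) = −4 < 0 confirms a maximum.
Then y = 392 − 2·98 = 196 and A = 19208.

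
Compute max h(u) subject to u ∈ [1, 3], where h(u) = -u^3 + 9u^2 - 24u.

Differentiating, h'(u) = -3u^2 + 18u - 24; whose only zero in [1, 3] is u = 2.
Candidates: h(1) = -16, h(2) = -20, h(3) = -18.
Hence the absolute maximum is -16 at u = 1.

-16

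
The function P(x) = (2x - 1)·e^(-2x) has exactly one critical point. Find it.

Differentiating with the product rule gives P'(x) = (-4x + 4)·e^(-2x). Since e^(-2x) > 0, the only critical point is x = 1.
P''(1) has the same sign as -4 < 0, so this is a local maximum.
P(1) = (1)·e^(-2) ≈ 0.1353.

1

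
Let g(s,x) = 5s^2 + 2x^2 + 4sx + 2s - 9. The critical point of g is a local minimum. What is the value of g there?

-28/3

∂g/∂s = 10s + 4x + 2 = 0 and ∂g/∂x = 4s + 4x = 0, so (s, x) = (-1/3, 1/3).
The Hessian has g_{ss} = 10, g_{xx} = 4, g_{sx} = 4, giving D = 24 > 0 with g_{ss} > 0, so the point is a local minimum.
g(-1/3, 1/3) = -28/3.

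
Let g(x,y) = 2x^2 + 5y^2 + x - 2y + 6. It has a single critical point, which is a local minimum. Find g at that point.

∂g/∂x = 4x + 1 = 0 and ∂g/∂y = 10y - 2 = 0, so (x, y) = (-1/4, 1/5).
The Hessian has g_{xx} = 4, g_{yy} = 10, g_{xy} = 0, giving D = 40 > 0 with g_{xx} > 0, so the point is a local minimum.
g(-1/4, 1/5) = 227/40.

227/40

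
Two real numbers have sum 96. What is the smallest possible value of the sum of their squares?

4608

With a + b = 96, a^2 + b^2 = a^2 + (96 − a)^2.
The derivative 2a − 2(96 − a) = 4a − 192 vanishes at a = 48; second derivative 4 > 0, a minimum.
The minimum is 2·(48)^2 = 4608.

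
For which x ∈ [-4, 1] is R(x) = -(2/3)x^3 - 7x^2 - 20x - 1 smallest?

1

R'(x) = -2x^2 - 14x - 20, whose only zero in [-4, 1] is x = -2.
Evaluating at the critical points and endpoints: R(-4) = 29/3,  R(-2) = 49/3,  R(1) = -86/3.
The minimum over the interval is -86/3, attained at x = 1.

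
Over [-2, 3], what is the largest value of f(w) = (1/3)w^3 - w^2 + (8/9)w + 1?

11/3

The derivative is w^2 - 2w + 8/9, which vanishes at w = 2/3 and w = 4/3.
Compare values at every candidate in [-2, 3]: f(-2) = -67/9; f(2/3) = 101/81; f(4/3) = 97/81; f(3) = 11/3.
So the maximum is f(3) = 11/3.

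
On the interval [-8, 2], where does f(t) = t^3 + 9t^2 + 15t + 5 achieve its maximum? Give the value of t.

The derivative is 3t^2 + 18t + 15, which vanishes at t = -5 and t = -1.
Evaluating at the critical points and endpoints: f(-8) = -51; f(-5) = 30; f(-1) = -2; f(2) = 79.
The maximum over the interval is 79, attained at t = 2.

2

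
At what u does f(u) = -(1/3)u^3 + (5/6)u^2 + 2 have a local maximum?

Critical points: f'(u) = -u^2 + (5/3)u vanishes at u = 0, 5/3.
Second-derivative test with f''(u) = -2u + 5/3: f''(0) = 5/3 > 0 ⇒ local minimum; f''(5/3) = -5/3 < 0 ⇒ local maximum.
Thus f has its local maximum at u = 5/3, with value 449/162.

5/3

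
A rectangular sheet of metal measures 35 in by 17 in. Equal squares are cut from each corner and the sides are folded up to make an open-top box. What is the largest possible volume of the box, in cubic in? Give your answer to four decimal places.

980.7962

With cut size x, the volume is V(x) = x(35 − 2x)(17 − 2x) for 0 < x < 8.5.
V'(x) = 12x^2 − 208x + 595. Setting V'(x) = 0 gives x ≈ 3.6142 (the root in (0, 8.5)).
V''(x) = 24x − 208 is negative there, so this is the maximum; V ≈ 980.7962.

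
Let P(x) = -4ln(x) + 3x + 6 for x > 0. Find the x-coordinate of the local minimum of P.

4/3

P'(x) = -4/x + 3 = 0 gives x = 4/3.
P''(x) = 4/x², which is positive for x > 0, so this is a local minimum.
P(4/3) = -4·ln(4/3) + 4 + 6 ≈ 8.8493.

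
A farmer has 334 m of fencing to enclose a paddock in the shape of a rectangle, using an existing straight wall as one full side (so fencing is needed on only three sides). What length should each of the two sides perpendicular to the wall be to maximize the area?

Let the sides perpendicular to the wall have length x and the parallel side y, so 2x + y = 334 and the area is A = xy = x(334 − 2x).
A'(x) = 334 − 4x = 0 gives x = 167/2, and A''(x) = −4 < 0 confirms a maximum.
Then y = 334 − 2·167/2 = 167 and A = 27889/2.

167/2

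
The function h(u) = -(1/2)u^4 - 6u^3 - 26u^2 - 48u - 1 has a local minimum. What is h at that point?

Critical points: h'(u) = -2u^3 - 18u^2 - 52u - 48 vanishes at u = -4, -3, -2.
h''(u) = -6u^2 - 36u - 52. h''(-4) = -4 < 0 ⇒ local maximum; h''(-3) = 2 > 0 ⇒ local minimum; h''(-2) = -4 < 0 ⇒ local maximum.
Thus h has its local minimum at u = -3, with value 61/2.

61/2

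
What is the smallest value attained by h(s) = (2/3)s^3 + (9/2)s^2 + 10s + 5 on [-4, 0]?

-17/3

The derivative is 2s^2 + 9s + 10, which vanishes at s = -5/2 and s = -2.
Compare values at every candidate in [-4, 0]: h(-4) = -17/3, h(-5/2) = -55/24, h(-2) = -7/3, h(0) = 5.
Hence the absolute minimum is -17/3 at s = -4.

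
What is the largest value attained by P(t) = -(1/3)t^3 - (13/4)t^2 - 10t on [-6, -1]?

15

The derivative is -t^2 - (13/2)t - 10, which vanishes at t = -4 and t = -5/2.
Evaluating at the critical points and endpoints: P(-6) = 15,  P(-4) = 28/3,  P(-5/2) = 475/48,  P(-1) = 85/12.
The maximum over the interval is 15, attained at t = -6.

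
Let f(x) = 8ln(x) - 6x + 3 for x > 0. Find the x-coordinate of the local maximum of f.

f'(x) = 8/x − 6 = 0 gives x = 4/3.
f''(x) = -8/x², which is negative for x > 0, so this is a local maximum.
f(4/3) = 8·ln(4/3) - 8 + 3 ≈ -2.6985.

4/3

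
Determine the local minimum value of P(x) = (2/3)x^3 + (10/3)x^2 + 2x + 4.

298/81

Critical points: P'(x) = 2x^2 + (20/3)x + 2 vanishes at x = -3, -1/3.
P''(x) = 4x + 20/3. P''(-3) = -16/3 < 0 ⇒ local maximum; P''(-1/3) = 16/3 > 0 ⇒ local minimum.
The local minimum is P(-1/3) = 298/81.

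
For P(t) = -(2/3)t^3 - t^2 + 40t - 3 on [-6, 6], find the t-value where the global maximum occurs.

4

The derivative is -2t^2 - 2t + 40, which vanishes at t = -5 and t = 4.
Candidates: P(-6) = -135, P(-5) = -434/3, P(4) = 295/3, P(6) = 57.
The maximum over the interval is 295/3, attained at t = 4.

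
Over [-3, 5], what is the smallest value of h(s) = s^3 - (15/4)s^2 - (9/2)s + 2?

-181/4

h'(s) = 3s^2 - (15/2)s - 9/2, which vanishes at s = -1/2 and s = 3.
Compare values at every candidate in [-3, 5]: h(-3) = -181/4,  h(-1/2) = 51/16,  h(3) = -73/4,  h(5) = 43/4.
So the minimum is h(-3) = -181/4.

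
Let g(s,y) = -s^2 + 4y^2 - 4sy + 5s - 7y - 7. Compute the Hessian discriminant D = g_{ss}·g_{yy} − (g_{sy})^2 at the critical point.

-32

∂g/∂s = -2s - 4y + 5 = 0 and ∂g/∂y = -4s + 8y - 7 = 0, so (s, y) = (3/8, 17/16).
The Hessian has g_{ss} = -2, g_{yy} = 8, g_{sy} = -4, giving D = -32 < 0, so the point is a saddle point.
D = (-2)·(8) − (-4)^2 = -32.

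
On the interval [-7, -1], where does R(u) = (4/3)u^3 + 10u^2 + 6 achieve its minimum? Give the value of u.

-1

The derivative is 4u^2 + 20u, whose only zero in [-7, -1] is u = -5.
Evaluating at the critical points and endpoints: R(-7) = 116/3; R(-5) = 268/3; R(-1) = 44/3.
The minimum over the interval is 44/3, attained at u = -1.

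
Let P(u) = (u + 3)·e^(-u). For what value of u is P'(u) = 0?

Differentiating with the product rule gives P'(u) = (-u - 2)·e^(-u). Since e^(-u) > 0, the only critical point is u = -2.
P''(-2) has the same sign as -1 < 0, so this is a local maximum.
P(-2) = (1)·e^(2) ≈ 7.3891.

-2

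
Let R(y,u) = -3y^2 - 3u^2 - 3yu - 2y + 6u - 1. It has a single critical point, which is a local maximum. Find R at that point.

43/9

∂R/∂y = -6y - 3u - 2 = 0 and ∂R/∂u = -3y - 6u + 6 = 0, so (y, u) = (-10/9, 14/9).
The Hessian has R_{yy} = -6, R_{uu} = -6, R_{yu} = -3, giving D = 27 > 0 with R_{yy} < 0, so the point is a local maximum.
R(-10/9, 14/9) = 43/9.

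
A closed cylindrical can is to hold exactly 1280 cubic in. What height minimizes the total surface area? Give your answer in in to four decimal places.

With radius r and height h, πr²h = 1280 so h = 1280/(πr²), and S(r) = 2πr² + 2πrh = 2πr² + 2·1280/r.
S'(r) = 4πr − 2·1280/r² = 0 ⇒ r³ = 1280/(2π), so r ≈ 5.8841 and h = 2r ≈ 11.7681.
S''(r) = 4π + 4·1280/r³ > 0, so this is the minimum; S ≈ 652.6112.

11.7681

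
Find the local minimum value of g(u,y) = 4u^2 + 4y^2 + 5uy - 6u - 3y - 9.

∂g/∂u = 8u + 5y - 6 = 0 and ∂g/∂y = 5u + 8y - 3 = 0, so (u, y) = (11/13, -2/13).
The Hessian has g_{uu} = 8, g_{yy} = 8, g_{uy} = 5, giving D = 39 > 0 with g_{uu} > 0, so the point is a local minimum.
g(11/13, -2/13) = -147/13.

-147/13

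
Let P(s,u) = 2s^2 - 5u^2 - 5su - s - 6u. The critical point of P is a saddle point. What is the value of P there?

∂P/∂s = 4s - 5u - 1 = 0 and ∂P/∂u = -5s - 10u - 6 = 0, so (s, u) = (-4/13, -29/65).
The Hessian has P_{ss} = 4, P_{uu} = -10, P_{su} = -5, giving D = -65 < 0, so the point is a saddle point.
P(-4/13, -29/65) = 97/65.

97/65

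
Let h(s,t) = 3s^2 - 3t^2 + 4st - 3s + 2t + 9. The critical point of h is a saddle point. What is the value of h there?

477/52

∂h/∂s = 6s + 4t - 3 = 0 and ∂h/∂t = 4s - 6t + 2 = 0, so (s, t) = (5/26, 6/13).
The Hessian has h_{ss} = 6, h_{tt} = -6, h_{st} = 4, giving D = -52 < 0, so the point is a saddle point.
h(5/26, 6/13) = 477/52.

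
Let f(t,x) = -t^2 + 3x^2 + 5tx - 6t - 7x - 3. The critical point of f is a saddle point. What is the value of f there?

-262/37

∂f/∂t = -2t + 5x - 6 = 0 and ∂f/∂x = 5t + 6x - 7 = 0, so (t, x) = (-1/37, 44/37).
The Hessian has f_{tt} = -2, f_{xx} = 6, f_{tx} = 5, giving D = -37 < 0, so the point is a saddle point.
f(-1/37, 44/37) = -262/37.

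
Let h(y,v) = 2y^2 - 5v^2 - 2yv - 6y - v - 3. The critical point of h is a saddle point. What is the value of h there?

-149/22

∂h/∂y = 4y - 2v - 6 = 0 and ∂h/∂v = -2y - 10v - 1 = 0, so (y, v) = (29/22, -4/11).
The Hessian has h_{yy} = 4, h_{vv} = -10, h_{yv} = -2, giving D = -44 < 0, so the point is a saddle point.
h(29/22, -4/11) = -149/22.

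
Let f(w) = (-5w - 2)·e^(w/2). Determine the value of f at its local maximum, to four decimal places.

3.0119

f'(w) = (-5)·e^(w/2) + (-5w - 2)·(1/2)·e^(w/2) = (-(5/2)w - 6)·e^(w/2). Since e^(w/2) > 0, the only critical point is w = -12/5.
f''(-12/5) has the same sign as -5/2 < 0, so this is a local maximum.
f(-12/5) = (10)·e^(-6/5) ≈ 3.0119.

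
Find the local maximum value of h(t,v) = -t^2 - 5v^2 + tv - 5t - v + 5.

226/19

∂h/∂t = -2t + v - 5 = 0 and ∂h/∂v = t - 10v - 1 = 0, so (t, v) = (-51/19, -7/19).
The Hessian has h_{tt} = -2, h_{vv} = -10, h_{tv} = 1, giving D = 19 > 0 with h_{tt} < 0, so the point is a local maximum.
h(-51/19, -7/19) = 226/19.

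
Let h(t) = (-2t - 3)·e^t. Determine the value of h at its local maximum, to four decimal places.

0.1642

h'(t) = (-2)·e^t + (-2t - 3)·1·e^t = (-2t - 5)·e^t. Since e^t > 0, the only critical point is t = -5/2.
h''(-5/2) has the same sign as -2 < 0, so this is a local maximum.
h(-5/2) = (2)·e^(-5/2) ≈ 0.1642.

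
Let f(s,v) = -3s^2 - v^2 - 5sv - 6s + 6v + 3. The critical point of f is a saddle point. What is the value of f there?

∂f/∂s = -6s - 5v - 6 = 0 and ∂f/∂v = -5s - 2v + 6 = 0, so (s, v) = (42/13, -66/13).
The Hessian has f_{ss} = -6, f_{vv} = -2, f_{sv} = -5, giving D = -13 < 0, so the point is a saddle point.
f(42/13, -66/13) = -285/13.

-285/13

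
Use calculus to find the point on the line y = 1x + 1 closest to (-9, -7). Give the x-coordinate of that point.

Minimize D(x)^2 = (x + 9)^2 + (x + 8)^2.
d/dx[D^2] = 2(x + 9) + 2·1·(x + 8) = 0 ⇒ x = -17/2.
Then y = -15/2 and the distance is √(1/2) ≈ 0.7071.

-17/2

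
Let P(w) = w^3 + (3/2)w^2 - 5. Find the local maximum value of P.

-9/2

P'(w) = 3w^2 + 3w = 0 at w = -1, 0.
Second-derivative test with P''(w) = 6w + 3: P''(-1) = -3 < 0 ⇒ local maximum; P''(0) = 3 > 0 ⇒ local minimum.
The local maximum is P(-1) = -9/2.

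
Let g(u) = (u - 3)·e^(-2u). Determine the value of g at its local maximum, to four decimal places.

0.0005

Differentiating with the product rule gives g'(u) = (-2u + 7)·e^(-2u). Since e^(-2u) > 0, the only critical point is u = 7/2.
g''(7/2) has the same sign as -2 < 0, so this is a local maximum.
g(7/2) = (1/2)·e^(-7) ≈ 0.0005.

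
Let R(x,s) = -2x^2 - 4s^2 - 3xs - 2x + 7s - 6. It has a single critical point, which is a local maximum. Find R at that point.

18/23

∂R/∂x = -4x - 3s - 2 = 0 and ∂R/∂s = -3x - 8s + 7 = 0, so (x, s) = (-37/23, 34/23).
The Hessian has R_{xx} = -4, R_{ss} = -8, R_{xs} = -3, giving D = 23 > 0 with R_{xx} < 0, so the point is a local maximum.
R(-37/23, 34/23) = 18/23.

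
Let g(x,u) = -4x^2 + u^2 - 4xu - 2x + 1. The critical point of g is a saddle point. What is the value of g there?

∂g/∂x = -8x - 4u - 2 = 0 and ∂g/∂u = -4x + 2u = 0, so (x, u) = (-1/8, -1/4).
The Hessian has g_{xx} = -8, g_{uu} = 2, g_{xu} = -4, giving D = -32 < 0, so the point is a saddle point.
g(-1/8, -1/4) = 9/8.

9/8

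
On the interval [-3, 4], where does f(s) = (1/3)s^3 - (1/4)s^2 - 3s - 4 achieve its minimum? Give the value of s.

The derivative is s^2 - (1/2)s - 3, which vanishes at s = -3/2 and s = 2.
Compare values at every candidate in [-3, 4]: f(-3) = -25/4, f(-3/2) = -19/16, f(2) = -25/3, f(4) = 4/3.
So the minimum is f(2) = -25/3.

2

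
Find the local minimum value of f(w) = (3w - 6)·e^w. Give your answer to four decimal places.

Differentiating with the product rule gives f'(w) = (3w - 3)·e^w. Since e^w > 0, the only critical point is w = 1.
f''(1) has the same sign as 3 > 0, so this is a local minimum.
f(1) = (-3)·e^(1) ≈ -8.1548.

-8.1548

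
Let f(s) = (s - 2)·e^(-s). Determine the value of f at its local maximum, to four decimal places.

0.0498

Differentiating with the product rule gives f'(s) = (-s + 3)·e^(-s). Since e^(-s) > 0, the only critical point is s = 3.
f''(3) has the same sign as -1 < 0, so this is a local maximum.
f(3) = (1)·e^(-3) ≈ 0.0498.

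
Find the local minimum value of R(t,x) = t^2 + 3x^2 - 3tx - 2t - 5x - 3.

-76/3

∂R/∂t = 2t - 3x - 2 = 0 and ∂R/∂x = -3t + 6x - 5 = 0, so (t, x) = (9, 16/3).
The Hessian has R_{tt} = 2, R_{xx} = 6, R_{tx} = -3, giving D = 3 > 0 with R_{tt} > 0, so the point is a local minimum.
R(9, 16/3) = -76/3.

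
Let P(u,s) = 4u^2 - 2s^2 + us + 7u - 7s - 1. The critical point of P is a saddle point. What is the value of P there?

38/11

∂P/∂u = 8u + s + 7 = 0 and ∂P/∂s = u - 4s - 7 = 0, so (u, s) = (-7/11, -21/11).
The Hessian has P_{uu} = 8, P_{ss} = -4, P_{us} = 1, giving D = -33 < 0, so the point is a saddle point.
P(-7/11, -21/11) = 38/11.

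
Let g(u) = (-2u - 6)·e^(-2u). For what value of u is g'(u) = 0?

-5/2

By the product rule, g'(u) = (4u + 10)·e^(-2u). Since e^(-2u) > 0, the only critical point is u = -5/2.
g''(-5/2) has the same sign as 4 > 0, so this is a local minimum.
g(-5/2) = (-1)·e^(5) ≈ -148.4132.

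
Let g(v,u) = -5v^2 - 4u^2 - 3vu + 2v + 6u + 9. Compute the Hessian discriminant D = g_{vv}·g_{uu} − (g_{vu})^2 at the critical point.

71

∂g/∂v = -10v - 3u + 2 = 0 and ∂g/∂u = -3v - 8u + 6 = 0, so (v, u) = (-2/71, 54/71).
The Hessian has g_{vv} = -10, g_{uu} = -8, g_{vu} = -3, giving D = 71 > 0 with g_{vv} < 0, so the point is a local maximum.
D = (-10)·(-8) − (-3)^2 = 71.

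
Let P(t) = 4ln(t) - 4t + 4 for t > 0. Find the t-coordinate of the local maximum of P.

1

P'(t) = 4/t − 4 = 0 gives t = 1.
P''(t) = -4/t², which is negative for t > 0, so this is a local maximum.
P(1) = 4·ln(1) - 4 + 4 ≈ 0.0000.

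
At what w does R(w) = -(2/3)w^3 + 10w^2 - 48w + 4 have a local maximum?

Critical points: R'(w) = -2w^2 + 20w - 48 vanishes at w = 4, 6.
Second-derivative test with R''(w) = -4w + 20: R''(4) = 4 > 0 ⇒ local minimum; R''(6) = -4 < 0 ⇒ local maximum.
Thus R has its local maximum at w = 6, with value -68.

6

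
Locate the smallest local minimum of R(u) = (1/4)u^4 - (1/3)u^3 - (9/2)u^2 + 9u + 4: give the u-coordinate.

-3

R'(u) = u^3 - u^2 - 9u + 9. Setting R'(u) = 0 gives u ∈ {-3, 1, 3}.
R''(u) = 3u^2 - 2u - 9. R''(-3) = 24 > 0 ⇒ local minimum; R''(1) = -8 < 0 ⇒ local maximum; R''(3) = 12 > 0 ⇒ local minimum.
Thus R has its smallest local minimum at u = -3, with value -137/4.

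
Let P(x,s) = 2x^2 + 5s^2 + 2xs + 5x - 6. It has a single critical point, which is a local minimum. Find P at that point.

-341/36

∂P/∂x = 4x + 2s + 5 = 0 and ∂P/∂s = 2x + 10s = 0, so (x, s) = (-25/18, 5/18).
The Hessian has P_{xx} = 4, P_{ss} = 10, P_{xs} = 2, giving D = 36 > 0 with P_{xx} > 0, so the point is a local minimum.
P(-25/18, 5/18) = -341/36.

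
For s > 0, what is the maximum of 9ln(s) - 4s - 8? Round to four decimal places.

-9.7016

R'(s) = 9/s − 4 = 0 gives s = 9/4.
R''(s) = -9/s², which is negative for s > 0, so this is a local maximum.
R(9/4) = 9·ln(9/4) - 9 - 8 ≈ -9.7016.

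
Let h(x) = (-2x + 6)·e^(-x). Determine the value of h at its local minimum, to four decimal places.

Differentiating with the product rule gives h'(x) = (2x - 8)·e^(-x). Since e^(-x) > 0, the only critical point is x = 4.
h''(4) has the same sign as 2 > 0, so this is a local minimum.
h(4) = (-2)·e^(-4) ≈ -0.0366.

-0.0366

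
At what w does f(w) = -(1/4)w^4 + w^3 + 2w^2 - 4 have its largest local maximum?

Critical points: f'(w) = -w^3 + 3w^2 + 4w vanishes at w = -1, 0, 4.
f''(w) = -3w^2 + 6w + 4. f''(-1) = -5 < 0 ⇒ local maximum; f''(0) = 4 > 0 ⇒ local minimum; f''(4) = -20 < 0 ⇒ local maximum.
The largest local maximum is f(4) = 28.

4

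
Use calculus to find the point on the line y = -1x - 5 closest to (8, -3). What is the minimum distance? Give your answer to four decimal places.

7.0711

Minimize D(x)^2 = (x - 8)^2 + (-x - 2)^2.
d/dx[D^2] = 2(x - 8) + 2·(-1)·(-x - 2) = 0 ⇒ x = 3.
Then y = -8 and the distance is √(50) ≈ 7.0711.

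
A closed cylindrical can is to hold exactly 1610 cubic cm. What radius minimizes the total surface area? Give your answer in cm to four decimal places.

6.3516

With radius r and height h, πr²h = 1610 so h = 1610/(πr²), and S(r) = 2πr² + 2πrh = 2πr² + 2·1610/r.
S'(r) = 4πr − 2·1610/r² = 0 ⇒ r³ = 1610/(2π), so r ≈ 6.3516 and h = 2r ≈ 12.7032.
S''(r) = 4π + 4·1610/r³ > 0, so this is the minimum; S ≈ 760.4403.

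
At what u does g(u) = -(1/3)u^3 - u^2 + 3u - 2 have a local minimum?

g'(u) = -u^2 - 2u + 3. Setting g'(u) = 0 gives u ∈ {-3, 1}.
Since g''(u) = -2u - 2, we get g''(-3) = 4 > 0 ⇒ local minimum; g''(1) = -4 < 0 ⇒ local maximum.
The local minimum is g(-3) = -11.

-3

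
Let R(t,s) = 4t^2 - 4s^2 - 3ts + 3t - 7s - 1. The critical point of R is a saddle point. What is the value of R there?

24/73

∂R/∂t = 8t - 3s + 3 = 0 and ∂R/∂s = -3t - 8s - 7 = 0, so (t, s) = (-45/73, -47/73).
The Hessian has R_{tt} = 8, R_{ss} = -8, R_{ts} = -3, giving D = -73 < 0, so the point is a saddle point.
R(-45/73, -47/73) = 24/73.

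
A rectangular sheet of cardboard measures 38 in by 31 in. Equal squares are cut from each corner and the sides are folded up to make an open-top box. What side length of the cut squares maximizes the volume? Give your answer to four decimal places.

5.6619

With cut size x, the volume is V(x) = x(38 − 2x)(31 − 2x) for 0 < x < 15.5.
V'(x) = 12x^2 − 276x + 1178. Setting V'(x) = 0 gives x ≈ 5.6619 (the root in (0, 15.5)).
V''(x) = 24x − 276 is negative there, so this is the maximum; V ≈ 2971.8534.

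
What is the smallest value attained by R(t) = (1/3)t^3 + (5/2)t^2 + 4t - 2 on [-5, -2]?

Differentiating, R'(t) = t^2 + 5t + 4; whose only zero in [-5, -2] is t = -4.
Candidates: R(-5) = -7/6, R(-4) = 2/3, R(-2) = -8/3.
The minimum over the interval is -8/3, attained at t = -2.

-8/3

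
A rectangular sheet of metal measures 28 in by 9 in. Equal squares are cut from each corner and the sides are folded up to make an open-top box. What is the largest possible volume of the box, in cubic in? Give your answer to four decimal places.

With cut size x, the volume is V(x) = x(28 − 2x)(9 − 2x) for 0 < x < 4.5.
V'(x) = 12x^2 − 148x + 252. Setting V'(x) = 0 gives x ≈ 2.0402 (the root in (0, 4.5)).
V''(x) = 24x − 148 is negative there, so this is the maximum; V ≈ 240.0803.

240.0803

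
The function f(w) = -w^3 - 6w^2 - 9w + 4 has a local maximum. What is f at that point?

8

f'(w) = -3w^2 - 12w - 9. Setting f'(w) = 0 gives w ∈ {-3, -1}.
Since f''(w) = -6w - 12, we get f''(-3) = 6 > 0 ⇒ local minimum; f''(-1) = -6 < 0 ⇒ local maximum.
So the local maximum value is f(-1) = 8.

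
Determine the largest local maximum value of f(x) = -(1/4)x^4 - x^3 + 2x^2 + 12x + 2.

22

Critical points: f'(x) = -x^3 - 3x^2 + 4x + 12 vanishes at x = -3, -2, 2.
Since f''(x) = -3x^2 - 6x + 4, we get f''(-3) = -5 < 0 ⇒ local maximum; f''(-2) = 4 > 0 ⇒ local minimum; f''(2) = -20 < 0 ⇒ local maximum.
The largest local maximum is f(2) = 22.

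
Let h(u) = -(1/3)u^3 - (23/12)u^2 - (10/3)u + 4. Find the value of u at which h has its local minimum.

-5/2

Critical points: h'(u) = -u^2 - (23/6)u - 10/3 vanishes at u = -5/2, -4/3.
Since h''(u) = -2u - 23/6, we get h''(-5/2) = 7/6 > 0 ⇒ local minimum; h''(-4/3) = -7/6 < 0 ⇒ local maximum.
The local minimum is h(-5/2) = 89/16.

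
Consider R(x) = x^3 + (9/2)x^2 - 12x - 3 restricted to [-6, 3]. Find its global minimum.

-19/2

R'(x) = 3x^2 + 9x - 12, which vanishes at x = -4 and x = 1.
Candidates: R(-6) = 15, R(-4) = 53, R(1) = -19/2, R(3) = 57/2.
The minimum over the interval is -19/2, attained at x = 1.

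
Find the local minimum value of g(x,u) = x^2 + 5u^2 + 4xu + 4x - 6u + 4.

-49

∂g/∂x = 2x + 4u + 4 = 0 and ∂g/∂u = 4x + 10u - 6 = 0, so (x, u) = (-16, 7).
The Hessian has g_{xx} = 2, g_{uu} = 10, g_{xu} = 4, giving D = 4 > 0 with g_{xx} > 0, so the point is a local minimum.
g(-16, 7) = -49.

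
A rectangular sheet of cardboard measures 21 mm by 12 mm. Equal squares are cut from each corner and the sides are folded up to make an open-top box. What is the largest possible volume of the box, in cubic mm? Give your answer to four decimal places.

280.0622

With cut size x, the volume is V(x) = x(21 − 2x)(12 − 2x) for 0 < x < 6.
V'(x) = 12x^2 − 132x + 252. Setting V'(x) = 0 gives x ≈ 2.4586 (the root in (0, 6)).
V''(x) = 24x − 132 is negative there, so this is the maximum; V ≈ 280.0622.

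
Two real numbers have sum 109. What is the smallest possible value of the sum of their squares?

With a + b = 109, a^2 + b^2 = a^2 + (109 − a)^2.
The derivative 2a − 2(109 − a) = 4a − 218 vanishes at a = 109/2; second derivative 4 > 0, a minimum.
The minimum is 2·(109/2)^2 = 11881/2.

11881/2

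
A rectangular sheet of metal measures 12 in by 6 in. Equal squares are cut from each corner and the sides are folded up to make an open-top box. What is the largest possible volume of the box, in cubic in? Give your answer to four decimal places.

41.5692

With cut size x, the volume is V(x) = x(12 − 2x)(6 − 2x) for 0 < x < 3.
V'(x) = 12x^2 − 72x + 72. Setting V'(x) = 0 gives x ≈ 1.2679 (the root in (0, 3)).
V''(x) = 24x − 72 is negative there, so this is the maximum; V ≈ 41.5692.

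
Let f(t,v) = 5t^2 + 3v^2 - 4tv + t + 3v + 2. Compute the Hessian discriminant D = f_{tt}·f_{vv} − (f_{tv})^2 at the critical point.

∂f/∂t = 10t - 4v + 1 = 0 and ∂f/∂v = -4t + 6v + 3 = 0, so (t, v) = (-9/22, -17/22).
The Hessian has f_{tt} = 10, f_{vv} = 6, f_{tv} = -4, giving D = 44 > 0 with f_{tt} > 0, so the point is a local minimum.
D = (10)·(6) − (-4)^2 = 44.

44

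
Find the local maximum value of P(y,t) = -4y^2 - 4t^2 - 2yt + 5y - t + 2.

39/10

∂P/∂y = -8y - 2t + 5 = 0 and ∂P/∂t = -2y - 8t - 1 = 0, so (y, t) = (7/10, -3/10).
The Hessian has P_{yy} = -8, P_{tt} = -8, P_{yt} = -2, giving D = 60 > 0 with P_{yy} < 0, so the point is a local maximum.
P(7/10, -3/10) = 39/10.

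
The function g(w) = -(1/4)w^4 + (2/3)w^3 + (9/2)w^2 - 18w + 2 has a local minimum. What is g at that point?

-44/3

g'(w) = -w^3 + 2w^2 + 9w - 18. Setting g'(w) = 0 gives w ∈ {-3, 2, 3}.
Second-derivative test with g''(w) = -3w^2 + 4w + 9: g''(-3) = -30 < 0 ⇒ local maximum; g''(2) = 5 > 0 ⇒ local minimum; g''(3) = -6 < 0 ⇒ local maximum.
The local minimum is g(2) = -44/3.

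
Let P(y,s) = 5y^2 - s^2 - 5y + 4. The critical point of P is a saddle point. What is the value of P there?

∂P/∂y = 10y - 5 = 0 and ∂P/∂s = -2s = 0, so (y, s) = (1/2, 0).
The Hessian has P_{yy} = 10, P_{ss} = -2, P_{ys} = 0, giving D = -20 < 0, so the point is a saddle point.
P(1/2, 0) = 11/4.

11/4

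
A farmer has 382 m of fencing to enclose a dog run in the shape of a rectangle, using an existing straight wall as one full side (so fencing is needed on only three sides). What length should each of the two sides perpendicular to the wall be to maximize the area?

191/2

Let the sides perpendicular to the wall have length x and the parallel side y, so 2x + y = 382 and the area is A = xy = x(382 − 2x).
A'(x) = 382 − 4x = 0 gives x = 191/2, and A''(x) = −4 < 0 confirms a maximum.
Then y = 382 − 2·191/2 = 191 and A = 36481/2.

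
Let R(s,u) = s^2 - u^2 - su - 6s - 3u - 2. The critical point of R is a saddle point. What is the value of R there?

-19/5

∂R/∂s = 2s - u - 6 = 0 and ∂R/∂u = -s - 2u - 3 = 0, so (s, u) = (9/5, -12/5).
The Hessian has R_{ss} = 2, R_{uu} = -2, R_{su} = -1, giving D = -5 < 0, so the point is a saddle point.
R(9/5, -12/5) = -19/5.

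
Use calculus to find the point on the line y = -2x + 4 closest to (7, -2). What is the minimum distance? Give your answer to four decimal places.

3.5777

Minimize D(x)^2 = (x - 7)^2 + (-2x + 6)^2.
d/dx[D^2] = 2(x - 7) + 2·(-2)·(-2x + 6) = 0 ⇒ x = 19/5.
Then y = -18/5 and the distance is √(64/5) ≈ 3.5777.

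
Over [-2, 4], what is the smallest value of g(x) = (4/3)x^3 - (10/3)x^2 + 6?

Differentiating, g'(x) = 4x^2 - (20/3)x; which vanishes at x = 0 and x = 5/3.
Candidates: g(-2) = -18,  g(0) = 6,  g(5/3) = 236/81,  g(4) = 38.
Hence the absolute minimum is -18 at x = -2.

-18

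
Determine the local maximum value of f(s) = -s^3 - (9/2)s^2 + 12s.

13/2

f'(s) = -3s^2 - 9s + 12. Setting f'(s) = 0 gives s ∈ {-4, 1}.
f''(s) = -6s - 9. f''(-4) = 15 > 0 ⇒ local minimum; f''(1) = -15 < 0 ⇒ local maximum.
Thus f has its local maximum at s = 1, with value 13/2.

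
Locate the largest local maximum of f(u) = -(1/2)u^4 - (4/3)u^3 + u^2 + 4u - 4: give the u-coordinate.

1

f'(u) = -2u^3 - 4u^2 + 2u + 4 = 0 at u = -2, -1, 1.
Second-derivative test with f''(u) = -6u^2 - 8u + 2: f''(-2) = -6 < 0 ⇒ local maximum; f''(-1) = 4 > 0 ⇒ local minimum; f''(1) = -12 < 0 ⇒ local maximum.
Thus f has its largest local maximum at u = 1, with value -5/6.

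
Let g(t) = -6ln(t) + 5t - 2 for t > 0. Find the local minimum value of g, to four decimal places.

2.9061

g'(t) = -6/t + 5 = 0 gives t = 6/5.
g''(t) = 6/t², which is positive for t > 0, so this is a local minimum.
g(6/5) = -6·ln(6/5) + 6 - 2 ≈ 2.9061.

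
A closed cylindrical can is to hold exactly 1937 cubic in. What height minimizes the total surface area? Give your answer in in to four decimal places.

13.5108

With radius r and height h, πr²h = 1937 so h = 1937/(πr²), and S(r) = 2πr² + 2πrh = 2πr² + 2·1937/r.
S'(r) = 4πr − 2·1937/r² = 0 ⇒ r³ = 1937/(2π), so r ≈ 6.7554 and h = 2r ≈ 13.5108.
S''(r) = 4π + 4·1937/r³ > 0, so this is the minimum; S ≈ 860.2030.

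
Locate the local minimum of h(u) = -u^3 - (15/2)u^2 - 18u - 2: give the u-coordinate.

h'(u) = -3u^2 - 15u - 18. Setting h'(u) = 0 gives u ∈ {-3, -2}.
Since h''(u) = -6u - 15, we get h''(-3) = 3 > 0 ⇒ local minimum; h''(-2) = -3 < 0 ⇒ local maximum.
Thus h has its local minimum at u = -3, with value 23/2.

-3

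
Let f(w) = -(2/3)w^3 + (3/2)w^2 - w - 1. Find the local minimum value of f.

Critical points: f'(w) = -2w^2 + 3w - 1 vanishes at w = 1/2, 1.
Second-derivative test with f''(w) = -4w + 3: f''(1/2) = 1 > 0 ⇒ local minimum; f''(1) = -1 < 0 ⇒ local maximum.
The local minimum is f(1/2) = -29/24.

-29/24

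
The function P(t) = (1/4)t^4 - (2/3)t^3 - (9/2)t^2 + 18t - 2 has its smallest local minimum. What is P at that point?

-233/4

P'(t) = t^3 - 2t^2 - 9t + 18 = 0 at t = -3, 2, 3.
P''(t) = 3t^2 - 4t - 9. P''(-3) = 30 > 0 ⇒ local minimum; P''(2) = -5 < 0 ⇒ local maximum; P''(3) = 6 > 0 ⇒ local minimum.
The smallest local minimum is P(-3) = -233/4.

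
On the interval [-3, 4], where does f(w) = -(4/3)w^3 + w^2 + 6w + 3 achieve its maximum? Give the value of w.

-3

f'(w) = -4w^2 + 2w + 6, which vanishes at w = -1 and w = 3/2.
Evaluating at the critical points and endpoints: f(-3) = 30, f(-1) = -2/3, f(3/2) = 39/4, f(4) = -127/3.
Hence the absolute maximum is 30 at w = -3.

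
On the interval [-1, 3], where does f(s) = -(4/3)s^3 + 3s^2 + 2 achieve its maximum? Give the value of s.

-1

f'(s) = -4s^2 + 6s, which vanishes at s = 0 and s = 3/2.
Candidates: f(-1) = 19/3; f(0) = 2; f(3/2) = 17/4; f(3) = -7.
So the maximum is f(-1) = 19/3.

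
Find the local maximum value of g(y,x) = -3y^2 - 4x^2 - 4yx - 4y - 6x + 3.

∂g/∂y = -6y - 4x - 4 = 0 and ∂g/∂x = -4y - 8x - 6 = 0, so (y, x) = (-1/4, -5/8).
The Hessian has g_{yy} = -6, g_{xx} = -8, g_{yx} = -4, giving D = 32 > 0 with g_{yy} < 0, so the point is a local maximum.
g(-1/4, -5/8) = 43/8.

43/8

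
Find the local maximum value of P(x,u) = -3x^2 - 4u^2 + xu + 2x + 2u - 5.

∂P/∂x = -6x + u + 2 = 0 and ∂P/∂u = x - 8u + 2 = 0, so (x, u) = (18/47, 14/47).
The Hessian has P_{xx} = -6, P_{uu} = -8, P_{xu} = 1, giving D = 47 > 0 with P_{xx} < 0, so the point is a local maximum.
P(18/47, 14/47) = -203/47.

-203/47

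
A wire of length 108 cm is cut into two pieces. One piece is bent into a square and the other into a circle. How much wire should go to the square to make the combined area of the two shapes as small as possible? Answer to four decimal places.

60.4907

Let x be the length used for the square. Square side x/4; circle radius (108−x)/(2π).
A(x) = (x/4)² + π·((108−x)/(2π))² = x²/16 + (108−x)²/(4π) for 0 ≤ x ≤ 108. A'(x) = x/8 − (108−x)/(2π) = 0 gives x = 4·108/(π+4) ≈ 60.4907.
A'' = 1/8 + 1/(2π) > 0, so this gives the minimum combined area; x ≈ 60.4907 cm to the square.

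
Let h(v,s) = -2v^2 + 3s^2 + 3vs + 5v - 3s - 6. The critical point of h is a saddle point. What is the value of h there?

-32/11

∂h/∂v = -4v + 3s + 5 = 0 and ∂h/∂s = 3v + 6s - 3 = 0, so (v, s) = (13/11, -1/11).
The Hessian has h_{vv} = -4, h_{ss} = 6, h_{vs} = 3, giving D = -33 < 0, so the point is a saddle point.
h(13/11, -1/11) = -32/11.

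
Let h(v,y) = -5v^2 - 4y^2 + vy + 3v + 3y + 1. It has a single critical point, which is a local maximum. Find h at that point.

169/79

∂h/∂v = -10v + y + 3 = 0 and ∂h/∂y = v - 8y + 3 = 0, so (v, y) = (27/79, 33/79).
The Hessian has h_{vv} = -10, h_{yy} = -8, h_{vy} = 1, giving D = 79 > 0 with h_{vv} < 0, so the point is a local maximum.
h(27/79, 33/79) = 169/79.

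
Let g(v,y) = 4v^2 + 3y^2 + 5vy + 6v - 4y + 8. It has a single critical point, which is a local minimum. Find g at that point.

-108/23

∂g/∂v = 8v + 5y + 6 = 0 and ∂g/∂y = 5v + 6y - 4 = 0, so (v, y) = (-56/23, 62/23).
The Hessian has g_{vv} = 8, g_{yy} = 6, g_{vy} = 5, giving D = 23 > 0 with g_{vv} > 0, so the point is a local minimum.
g(-56/23, 62/23) = -108/23.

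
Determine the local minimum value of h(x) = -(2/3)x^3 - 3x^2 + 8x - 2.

-118/3

Critical points: h'(x) = -2x^2 - 6x + 8 vanishes at x = -4, 1.
h''(x) = -4x - 6. h''(-4) = 10 > 0 ⇒ local minimum; h''(1) = -10 < 0 ⇒ local maximum.
So the local minimum value is h(-4) = -118/3.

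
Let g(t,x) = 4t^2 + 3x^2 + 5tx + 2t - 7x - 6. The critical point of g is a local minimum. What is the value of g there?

-416/23

∂g/∂t = 8t + 5x + 2 = 0 and ∂g/∂x = 5t + 6x - 7 = 0, so (t, x) = (-47/23, 66/23).
The Hessian has g_{tt} = 8, g_{xx} = 6, g_{tx} = 5, giving D = 23 > 0 with g_{tt} > 0, so the point is a local minimum.
g(-47/23, 66/23) = -416/23.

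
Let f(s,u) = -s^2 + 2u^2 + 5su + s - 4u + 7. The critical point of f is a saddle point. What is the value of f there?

∂f/∂s = -2s + 5u + 1 = 0 and ∂f/∂u = 5s + 4u - 4 = 0, so (s, u) = (8/11, 1/11).
The Hessian has f_{ss} = -2, f_{uu} = 4, f_{su} = 5, giving D = -33 < 0, so the point is a saddle point.
f(8/11, 1/11) = 79/11.

79/11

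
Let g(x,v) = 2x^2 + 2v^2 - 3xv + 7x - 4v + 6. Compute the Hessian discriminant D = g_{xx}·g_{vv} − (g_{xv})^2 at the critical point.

∂g/∂x = 4x - 3v + 7 = 0 and ∂g/∂v = -3x + 4v - 4 = 0, so (x, v) = (-16/7, -5/7).
The Hessian has g_{xx} = 4, g_{vv} = 4, g_{xv} = -3, giving D = 7 > 0 with g_{xx} > 0, so the point is a local minimum.
D = (4)·(4) − (-3)^2 = 7.

7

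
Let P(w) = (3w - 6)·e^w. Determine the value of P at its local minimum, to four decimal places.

P'(w) = 3·e^w + (3w - 6)·1·e^w = (3w - 3)·e^w. Since e^w > 0, the only critical point is w = 1.
P''(1) has the same sign as 3 > 0, so this is a local minimum.
P(1) = (-3)·e^(1) ≈ -8.1548.

-8.1548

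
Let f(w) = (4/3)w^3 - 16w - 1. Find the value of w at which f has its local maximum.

-2

f'(w) = 4w^2 - 16 = 0 at w = -2, 2.
Since f''(w) = 8w, we get f''(-2) = -16 < 0 ⇒ local maximum; f''(2) = 16 > 0 ⇒ local minimum.
The local maximum is f(-2) = 61/3.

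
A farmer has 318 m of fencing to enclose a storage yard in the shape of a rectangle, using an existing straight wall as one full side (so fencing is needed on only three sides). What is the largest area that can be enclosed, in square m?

25281/2

Let the sides perpendicular to the wall have length x and the parallel side y, so 2x + y = 318 and the area is A = xy = x(318 − 2x).
A'(x) = 318 − 4x = 0 gives x = 159/2, and A''(x) = −4 < 0 confirms a maximum.
Then y = 318 − 2·159/2 = 159 and A = 25281/2.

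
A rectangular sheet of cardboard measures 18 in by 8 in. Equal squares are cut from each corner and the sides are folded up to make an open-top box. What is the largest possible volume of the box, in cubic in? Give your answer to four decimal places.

114.2001

With cut size x, the volume is V(x) = x(18 − 2x)(8 − 2x) for 0 < x < 4.
V'(x) = 12x^2 − 104x + 144. Setting V'(x) = 0 gives x ≈ 1.7299 (the root in (0, 4)).
V''(x) = 24x − 104 is negative there, so this is the maximum; V ≈ 114.2001.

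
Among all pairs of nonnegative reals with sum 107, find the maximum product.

With x + y = 107, the product is P(x) = x(107 − x).
P'(x) = 107 − 2x = 0 gives x = 107/2; P'' = −2 < 0, so this is the maximum.
P = 107/2·107/2 = 11449/4.

11449/4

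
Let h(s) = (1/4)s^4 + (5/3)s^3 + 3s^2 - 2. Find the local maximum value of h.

Critical points: h'(s) = s^3 + 5s^2 + 6s vanishes at s = -3, -2, 0.
Since h''(s) = 3s^2 + 10s + 6, we get h''(-3) = 3 > 0 ⇒ local minimum; h''(-2) = -2 < 0 ⇒ local maximum; h''(0) = 6 > 0 ⇒ local minimum.
Thus h has its local maximum at s = -2, with value 2/3.

2/3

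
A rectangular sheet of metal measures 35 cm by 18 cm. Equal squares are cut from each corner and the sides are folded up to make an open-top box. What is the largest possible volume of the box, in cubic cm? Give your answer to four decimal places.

1082.8702

With cut size x, the volume is V(x) = x(35 − 2x)(18 − 2x) for 0 < x < 9.
V'(x) = 12x^2 − 212x + 630. Setting V'(x) = 0 gives x ≈ 3.7808 (the root in (0, 9)).
V''(x) = 24x − 212 is negative there, so this is the maximum; V ≈ 1082.8702.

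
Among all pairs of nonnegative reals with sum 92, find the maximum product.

2116

With x + y = 92, the product is P(x) = x(92 − x).
P'(x) = 92 − 2x = 0 gives x = 46; P'' = −2 < 0, so this is the maximum.
P = 46·46 = 2116.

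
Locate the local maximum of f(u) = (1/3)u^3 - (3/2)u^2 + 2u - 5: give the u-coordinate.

f'(u) = u^2 - 3u + 2. Setting f'(u) = 0 gives u ∈ {1, 2}.
Since f''(u) = 2u - 3, we get f''(1) = -1 < 0 ⇒ local maximum; f''(2) = 1 > 0 ⇒ local minimum.
So the local maximum value is f(1) = -25/6.

1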